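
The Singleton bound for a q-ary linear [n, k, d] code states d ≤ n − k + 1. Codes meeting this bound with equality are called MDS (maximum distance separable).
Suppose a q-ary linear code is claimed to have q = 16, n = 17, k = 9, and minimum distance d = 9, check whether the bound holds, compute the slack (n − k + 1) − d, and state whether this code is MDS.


Singleton RHS = n − k + 1 = 9, slack = 0, bound satisfied, MDS.

Singleton bound: d ≤ n − k + 1.
Here n = 17, k = 9, so n − k + 1 = 9.
Given d = 9, check d ≤ 9: YES.
Slack = (n − k + 1) − d = 0.
The code is MDS (slack = 0).
Description: the claimed parameters are [17, 9, 9]_16; such a code would be MDS (meets Singleton bound).


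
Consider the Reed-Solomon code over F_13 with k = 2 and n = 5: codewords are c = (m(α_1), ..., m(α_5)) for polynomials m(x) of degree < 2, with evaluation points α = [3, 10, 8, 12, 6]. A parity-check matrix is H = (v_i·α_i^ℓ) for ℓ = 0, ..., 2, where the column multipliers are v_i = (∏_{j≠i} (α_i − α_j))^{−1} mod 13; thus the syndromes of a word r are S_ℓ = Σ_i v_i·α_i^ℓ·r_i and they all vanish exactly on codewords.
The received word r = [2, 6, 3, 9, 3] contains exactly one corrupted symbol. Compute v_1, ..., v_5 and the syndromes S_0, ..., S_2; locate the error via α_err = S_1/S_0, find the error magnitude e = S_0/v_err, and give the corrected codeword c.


S = (10, 8, 9), error at position 5, error magnitude e = 3, c = [2, 6, 3, 9, 0].

Step 1: column multipliers v_i = (∏_{j≠i}(α_i − α_j))^{−1} mod 13.
  i = 1 (α = 3): (3−10)(3−8)(3−12)(3−6) = (−7)·(−5)·(−9)·(−3) = 945 ≡ 9, so v_1 = 9^{−1} = 3 (mod 13).
  i = 2 (α = 10): (10−3)(10−8)(10−12)(10−6) = 7·2·(−2)·4 = −112 ≡ 5, so v_2 = 5^{−1} = 8 (mod 13).
  i = 3 (α = 8): (8−3)(8−10)(8−12)(8−6) = 5·(−2)·(−4)·2 = 80 ≡ 2, so v_3 = 2^{−1} = 7 (mod 13).
  i = 4 (α = 12): (12−3)(12−10)(12−8)(12−6) = 9·2·4·6 = 432 ≡ 3, so v_4 = 3^{−1} = 9 (mod 13).
  i = 5 (α = 6): (6−3)(6−10)(6−8)(6−12) = 3·(−4)·(−2)·(−6) = −144 ≡ 12, so v_5 = 12^{−1} = 12 (mod 13).
  v = [3, 8, 7, 9, 12].
Step 2: syndromes of r = [2, 6, 3, 9, 3] (all sums mod 13).
  S_0 = Σ v_i r_i = 3·2 + 8·6 + 7·3 + 9·9 + 12·3 = 192 ≡ 10.
  S_1 = Σ v_i α_i r_i = 3·3·2 + 8·10·6 + 7·8·3 + 9·12·9 + 12·6·3 = 1854 ≡ 8.
  α_i^2 mod 13 = [9, 9, 12, 1, 10].
  S_2 = Σ v_i α_i^2 r_i = 3·9·2 + 8·9·6 + 7·12·3 + 9·1·9 + 12·10·3 = 1179 ≡ 9.
  S = (10, 8, 9) ≠ 0, so r is not a codeword (an error is present).
Step 3: locate the error. For a single error e at position i, S_ℓ = v_i·e·α_i^ℓ, so α_err = S_1/S_0.
  S_0^{−1} = 10^{−1} = 4 (mod 13), so α_err = 8·4 = 32 ≡ 6 = α_5. Error position i = 5.
  Consistency check: S_2/S_1 = 9·5 = 45 ≡ 6 = α_err ✓ (single-error assumption holds).
Step 4: error magnitude e = S_0/v_5 = S_0·∏_{j≠5}(α_5 − α_j) = 10·12 = 120 ≡ 3 (mod 13).
Step 5: correct position 5: c_5 = r_5 − e = 3 − 3 ≡ 0 (mod 13). Hence c = [2, 6, 3, 9, 0].
  Check: interpolating c through the α_i gives m(x) = 4 + 8·x (degree < 2) with m(α_i) = c_i for every i, so c is indeed a codeword.


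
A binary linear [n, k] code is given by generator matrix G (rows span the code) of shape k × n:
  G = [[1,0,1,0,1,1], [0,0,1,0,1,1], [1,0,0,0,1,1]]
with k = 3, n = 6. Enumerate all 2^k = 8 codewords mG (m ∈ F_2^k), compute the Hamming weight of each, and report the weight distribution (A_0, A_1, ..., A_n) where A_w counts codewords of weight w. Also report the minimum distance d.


Weight distribution: A_0 = 1, A_1 = 2, A_2 = 2, A_3 = 2, A_4 = 1. Minimum distance d = 1.

Enumerate all 2^3 = 8 messages m ∈ F_2^3.
For each, compute codeword c = mG in F_2^6, then tally its weight.
  m = 000 → c = 000000, weight = 0.
  m = 100 → c = 101011, weight = 4.
  m = 010 → c = 001011, weight = 3.
  m = 110 → c = 100000, weight = 1.
  m = 001 → c = 100011, weight = 3.
  m = 101 → c = 001000, weight = 1.
  m = 011 → c = 101000, weight = 2.
  m = 111 → c = 000011, weight = 2.
Tally weights:
  weight 0: 1 codewords.
  weight 1: 2 codewords.
  weight 2: 2 codewords.
  weight 3: 2 codewords.
  weight 4: 1 codewords.
Minimum distance d = smallest w > 0 with A_w > 0 = 1.
Sanity: Σ A_w = 8 = 2^3 = 8 ✓.


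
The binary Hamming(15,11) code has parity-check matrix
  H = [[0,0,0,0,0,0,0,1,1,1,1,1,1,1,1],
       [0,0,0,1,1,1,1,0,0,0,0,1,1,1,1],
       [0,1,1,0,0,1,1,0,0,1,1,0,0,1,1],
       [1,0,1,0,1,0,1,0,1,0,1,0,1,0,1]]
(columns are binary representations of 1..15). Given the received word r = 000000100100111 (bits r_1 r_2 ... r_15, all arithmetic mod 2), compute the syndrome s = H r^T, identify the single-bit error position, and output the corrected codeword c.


s = (0, 0, 0, 1)^T, error position = 1, corrected codeword c = 100000100100111

Compute s = H r^T mod 2 one row at a time:
  s_1 = 0 + 0 + 1 + 0 + 0 + 1 + 1 + 1 = 4 ≡ 0 (mod 2).
  s_2 = 0 + 0 + 0 + 1 + 0 + 1 + 1 + 1 = 4 ≡ 0 (mod 2).
  s_3 = 0 + 0 + 0 + 1 + 1 + 0 + 1 + 1 = 4 ≡ 0 (mod 2).
  s_4 = 0 + 0 + 0 + 1 + 0 + 0 + 1 + 1 = 3 ≡ 1 (mod 2).
s = (0, 0, 0, 1)^T — this equals column 1 of H (binary 0001), so error is at position 1.
Correct: flip bit 1 of r = 000000100100111 to get c = 100000100100111.


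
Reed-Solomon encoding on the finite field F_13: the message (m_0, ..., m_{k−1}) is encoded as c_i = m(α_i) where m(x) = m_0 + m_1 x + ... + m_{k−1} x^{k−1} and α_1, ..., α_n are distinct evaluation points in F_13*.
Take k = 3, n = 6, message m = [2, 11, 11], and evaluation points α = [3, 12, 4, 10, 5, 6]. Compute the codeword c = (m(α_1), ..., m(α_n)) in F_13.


c = [4, 2, 1, 3, 7, 9]

Message polynomial: m(x) = 2 + 11·x + 11·x^2 (mod 13).
For each evaluation point α_i, compute m(α_i) mod 13:
  α_1 = 3: Horner steps 11 → 5 → 4, so m(3) = 4.
  α_2 = 12: Horner steps 11 → 0 → 2, so m(12) = 2.
  α_3 = 4: Horner steps 11 → 3 → 1, so m(4) = 1.
  α_4 = 10: Horner steps 11 → 4 → 3, so m(10) = 3.
  α_5 = 5: Horner steps 11 → 1 → 7, so m(5) = 7.
  α_6 = 6: Horner steps 11 → 12 → 9, so m(6) = 9.
Codeword c = [4, 2, 1, 3, 7, 9] ∈ F_13^6.


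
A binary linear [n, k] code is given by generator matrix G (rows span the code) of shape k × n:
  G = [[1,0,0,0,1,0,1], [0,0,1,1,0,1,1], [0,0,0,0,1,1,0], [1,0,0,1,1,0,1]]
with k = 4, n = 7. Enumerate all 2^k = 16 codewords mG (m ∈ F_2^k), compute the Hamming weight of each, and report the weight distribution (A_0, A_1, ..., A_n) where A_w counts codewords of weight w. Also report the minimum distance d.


Weight distribution: A_0 = 1, A_1 = 1, A_2 = 2, A_3 = 6, A_4 = 5, A_5 = 1. Minimum distance d = 1.

Enumerate all 2^4 = 16 messages m ∈ F_2^4.
For each, compute codeword c = mG in F_2^7, then tally its weight.
  m = 0000 → c = 0000000, weight = 0.
  m = 1000 → c = 1000101, weight = 3.
  m = 0100 → c = 0011011, weight = 4.
  m = 1100 → c = 1011110, weight = 5.
  m = 0010 → c = 0000110, weight = 2.
  m = 1010 → c = 1000011, weight = 3.
  m = 0110 → c = 0011101, weight = 4.
  m = 1110 → c = 1011000, weight = 3.
  m = 0001 → c = 1001101, weight = 4.
  m = 1001 → c = 0001000, weight = 1.
  m = 0101 → c = 1010110, weight = 4.
  m = 1101 → c = 0010011, weight = 3.
  m = 0011 → c = 1001011, weight = 4.
  m = 1011 → c = 0001110, weight = 3.
  m = 0111 → c = 1010000, weight = 2.
  m = 1111 → c = 0010101, weight = 3.
Tally weights:
  weight 0: 1 codewords.
  weight 1: 1 codewords.
  weight 2: 2 codewords.
  weight 3: 6 codewords.
  weight 4: 5 codewords.
  weight 5: 1 codewords.
Minimum distance d = smallest w > 0 with A_w > 0 = 1.
Sanity: Σ A_w = 16 = 2^4 = 16 ✓.


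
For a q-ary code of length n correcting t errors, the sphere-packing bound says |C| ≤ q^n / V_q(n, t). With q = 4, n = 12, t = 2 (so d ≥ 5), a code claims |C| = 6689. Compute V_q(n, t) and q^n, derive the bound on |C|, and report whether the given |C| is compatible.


V_q(n, t) = 631, q^n = 16777216, Hamming bound = 26588, |C| = 6689 ≤ bound (satisfied).

Step 1: Compute V_q(n, t) = Σ_{j=0}^2 C(n, j) (q−1)^j.
  j = 0: C(12,0)·(3)^0 = 1·1 = 1.
  j = 1: C(12,1)·(3)^1 = 12·3 = 36.
  j = 2: C(12,2)·(3)^2 = 66·9 = 594.
  V_q(n, t) = 1 + 36 + 594 = 631.
Step 2: q^n = 4^12 = 16777216.
Step 3: Hamming bound ⌊q^n / V_q(n,t)⌋ = ⌊16777216/631⌋ = 26588.
Step 4: Compare |C| = 6689 to 26588: satisfied.
The claimed |C| lies below the Hamming bound.


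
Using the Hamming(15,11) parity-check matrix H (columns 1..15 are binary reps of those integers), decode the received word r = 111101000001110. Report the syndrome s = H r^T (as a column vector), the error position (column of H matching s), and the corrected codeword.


s = (1, 1, 0, 1)^T, error position = 13, corrected codeword c = 111101000001010

Compute s = H r^T mod 2 one row at a time:
  s_1 = 0 + 0 + 0 + 0 + 1 + 1 + 1 + 0 = 3 ≡ 1 (mod 2).
  s_2 = 1 + 0 + 1 + 0 + 1 + 1 + 1 + 0 = 5 ≡ 1 (mod 2).
  s_3 = 1 + 1 + 1 + 0 + 0 + 0 + 1 + 0 = 4 ≡ 0 (mod 2).
  s_4 = 1 + 1 + 0 + 0 + 0 + 0 + 1 + 0 = 3 ≡ 1 (mod 2).
s = (1, 1, 0, 1)^T — this equals column 13 of H (binary 1101), so error is at position 13.
Correct: flip bit 13 of r = 111101000001110 to get c = 111101000001010.


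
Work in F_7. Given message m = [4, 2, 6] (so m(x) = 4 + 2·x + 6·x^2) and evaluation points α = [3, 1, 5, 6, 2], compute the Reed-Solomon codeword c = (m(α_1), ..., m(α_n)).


c = [1, 5, 3, 1, 4]

Message polynomial: m(x) = 4 + 2·x + 6·x^2 (mod 7).
For each evaluation point α_i, compute m(α_i) mod 7:
  α_1 = 3: Horner steps 6 → 6 → 1, so m(3) = 1.
  α_2 = 1: Horner steps 6 → 1 → 5, so m(1) = 5.
  α_3 = 5: Horner steps 6 → 4 → 3, so m(5) = 3.
  α_4 = 6: Horner steps 6 → 3 → 1, so m(6) = 1.
  α_5 = 2: Horner steps 6 → 0 → 4, so m(2) = 4.
Codeword c = [1, 5, 3, 1, 4] ∈ F_7^5.


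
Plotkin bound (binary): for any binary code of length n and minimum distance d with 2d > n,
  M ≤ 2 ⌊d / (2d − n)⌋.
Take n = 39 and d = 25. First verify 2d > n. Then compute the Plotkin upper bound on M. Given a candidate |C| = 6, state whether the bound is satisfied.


Plotkin bound M ≤ 4; given |C| = 6 > bound (violated).

Check applicability: 2d = 50, n = 39.
2d − n = 11 > 0, so Plotkin applies.
Compute d/(2d−n) = 25/11 ≈ 2.2727.
⌊d/(2d−n)⌋ = 2.
Plotkin bound: M ≤ 2·2 = 4.
Given |C| = 6, check: VIOLATED.
This |C| is above the Plotkin bound, so no binary code with n = 39, d = 25 and 6 codewords exists.


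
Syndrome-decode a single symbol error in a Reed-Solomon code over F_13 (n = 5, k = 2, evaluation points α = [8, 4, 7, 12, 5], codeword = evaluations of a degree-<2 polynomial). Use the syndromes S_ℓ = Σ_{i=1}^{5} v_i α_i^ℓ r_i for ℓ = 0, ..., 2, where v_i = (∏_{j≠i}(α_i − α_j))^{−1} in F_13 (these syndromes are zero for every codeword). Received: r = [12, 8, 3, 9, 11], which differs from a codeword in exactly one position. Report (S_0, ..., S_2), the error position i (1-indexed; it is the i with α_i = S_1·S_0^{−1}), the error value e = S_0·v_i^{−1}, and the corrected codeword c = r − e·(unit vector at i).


S = (9, 10, 1), error at position 2, error magnitude e = 6, c = [12, 2, 3, 9, 11].

Step 1: column multipliers v_i = (∏_{j≠i}(α_i − α_j))^{−1} mod 13.
  i = 1 (α = 8): (8−4)(8−7)(8−12)(8−5) = 4·1·(−4)·3 = −48 ≡ 4, so v_1 = 4^{−1} = 10 (mod 13).
  i = 2 (α = 4): (4−8)(4−7)(4−12)(4−5) = (−4)·(−3)·(−8)·(−1) = 96 ≡ 5, so v_2 = 5^{−1} = 8 (mod 13).
  i = 3 (α = 7): (7−8)(7−4)(7−12)(7−5) = (−1)·3·(−5)·2 = 30 ≡ 4, so v_3 = 4^{−1} = 10 (mod 13).
  i = 4 (α = 12): (12−8)(12−4)(12−7)(12−5) = 4·8·5·7 = 1120 ≡ 2, so v_4 = 2^{−1} = 7 (mod 13).
  i = 5 (α = 5): (5−8)(5−4)(5−7)(5−12) = (−3)·1·(−2)·(−7) = −42 ≡ 10, so v_5 = 10^{−1} = 4 (mod 13).
  v = [10, 8, 10, 7, 4].
Step 2: syndromes of r = [12, 8, 3, 9, 11] (all sums mod 13).
  S_0 = Σ v_i r_i = 10·12 + 8·8 + 10·3 + 7·9 + 4·11 = 321 ≡ 9.
  S_1 = Σ v_i α_i r_i = 10·8·12 + 8·4·8 + 10·7·3 + 7·12·9 + 4·5·11 = 2402 ≡ 10.
  α_i^2 mod 13 = [12, 3, 10, 1, 12].
  S_2 = Σ v_i α_i^2 r_i = 10·12·12 + 8·3·8 + 10·10·3 + 7·1·9 + 4·12·11 = 2523 ≡ 1.
  S = (9, 10, 1) ≠ 0, so r is not a codeword (an error is present).
Step 3: locate the error. For a single error e at position i, S_ℓ = v_i·e·α_i^ℓ, so α_err = S_1/S_0.
  S_0^{−1} = 9^{−1} = 3 (mod 13), so α_err = 10·3 = 30 ≡ 4 = α_2. Error position i = 2.
  Consistency check: S_2/S_1 = 1·4 = 4 ≡ 4 = α_err ✓ (single-error assumption holds).
Step 4: error magnitude e = S_0/v_2 = S_0·∏_{j≠2}(α_2 − α_j) = 9·5 = 45 ≡ 6 (mod 13).
Step 5: correct position 2: c_2 = r_2 − e = 8 − 6 ≡ 2 (mod 13). Hence c = [12, 2, 3, 9, 11].
  Check: interpolating c through the α_i gives m(x) = 5 + 9·x (degree < 2) with m(α_i) = c_i for every i, so c is indeed a codeword.


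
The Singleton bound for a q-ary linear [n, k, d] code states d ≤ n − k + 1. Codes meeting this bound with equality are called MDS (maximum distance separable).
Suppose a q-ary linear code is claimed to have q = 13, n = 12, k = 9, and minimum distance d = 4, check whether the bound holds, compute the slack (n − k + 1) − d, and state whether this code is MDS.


Singleton RHS = n − k + 1 = 4, slack = 0, bound satisfied, MDS.

Singleton bound: d ≤ n − k + 1.
Here n = 12, k = 9, so n − k + 1 = 4.
Given d = 4, check d ≤ 4: YES.
Slack = (n − k + 1) − d = 0.
The code is MDS (slack = 0).
Description: the claimed parameters are [12, 9, 4]_13; such a code would be MDS (meets Singleton bound).


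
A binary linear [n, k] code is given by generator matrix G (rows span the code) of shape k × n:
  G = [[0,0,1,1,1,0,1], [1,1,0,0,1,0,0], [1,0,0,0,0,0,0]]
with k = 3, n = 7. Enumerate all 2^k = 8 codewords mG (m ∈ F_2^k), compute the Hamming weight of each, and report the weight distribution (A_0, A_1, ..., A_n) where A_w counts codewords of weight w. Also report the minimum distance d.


Weight distribution: A_0 = 1, A_1 = 1, A_2 = 1, A_3 = 1, A_4 = 2, A_5 = 2. Minimum distance d = 1.

Enumerate all 2^3 = 8 messages m ∈ F_2^3.
For each, compute codeword c = mG in F_2^7, then tally its weight.
  m = 000 → c = 0000000, weight = 0.
  m = 100 → c = 0011101, weight = 4.
  m = 010 → c = 1100100, weight = 3.
  m = 110 → c = 1111001, weight = 5.
  m = 001 → c = 1000000, weight = 1.
  m = 101 → c = 1011101, weight = 5.
  m = 011 → c = 0100100, weight = 2.
  m = 111 → c = 0111001, weight = 4.
Tally weights:
  weight 0: 1 codewords.
  weight 1: 1 codewords.
  weight 2: 1 codewords.
  weight 3: 1 codewords.
  weight 4: 2 codewords.
  weight 5: 2 codewords.
Minimum distance d = smallest w > 0 with A_w > 0 = 1.
Sanity: Σ A_w = 8 = 2^3 = 8 ✓.


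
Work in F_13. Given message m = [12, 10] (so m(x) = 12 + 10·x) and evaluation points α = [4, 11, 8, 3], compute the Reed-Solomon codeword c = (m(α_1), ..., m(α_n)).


c = [0, 5, 1, 3]

Message polynomial: m(x) = 12 + 10·x (mod 13).
For each evaluation point α_i, compute m(α_i) mod 13:
  α_1 = 4: Horner steps 10 → 0, so m(4) = 0.
  α_2 = 11: Horner steps 10 → 5, so m(11) = 5.
  α_3 = 8: Horner steps 10 → 1, so m(8) = 1.
  α_4 = 3: Horner steps 10 → 3, so m(3) = 3.
Codeword c = [0, 5, 1, 3] ∈ F_13^4.


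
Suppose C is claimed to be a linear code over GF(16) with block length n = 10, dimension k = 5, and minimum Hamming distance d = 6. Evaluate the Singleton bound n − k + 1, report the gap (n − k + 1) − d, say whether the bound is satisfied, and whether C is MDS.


Singleton RHS = n − k + 1 = 6, slack = 0, bound satisfied, MDS.

Singleton bound: d ≤ n − k + 1.
Here n = 10, k = 5, so n − k + 1 = 6.
Given d = 6, check d ≤ 6: YES.
Slack = (n − k + 1) − d = 0.
The code is MDS (slack = 0).
Description: the claimed parameters are [10, 5, 6]_16; such a code would be MDS (meets Singleton bound).


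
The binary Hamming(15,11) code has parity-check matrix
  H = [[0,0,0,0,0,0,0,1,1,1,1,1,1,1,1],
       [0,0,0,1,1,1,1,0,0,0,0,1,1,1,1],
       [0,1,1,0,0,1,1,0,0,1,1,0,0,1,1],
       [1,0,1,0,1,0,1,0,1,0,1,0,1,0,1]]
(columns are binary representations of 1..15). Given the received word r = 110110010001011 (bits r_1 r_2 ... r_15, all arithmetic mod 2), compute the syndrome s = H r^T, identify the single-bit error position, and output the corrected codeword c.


s = (0, 1, 1, 1)^T, error position = 7, corrected codeword c = 110110110001011

Compute s = H r^T mod 2 one row at a time:
  s_1 = 1 + 0 + 0 + 0 + 1 + 0 + 1 + 1 = 4 ≡ 0 (mod 2).
  s_2 = 1 + 1 + 0 + 0 + 1 + 0 + 1 + 1 = 5 ≡ 1 (mod 2).
  s_3 = 1 + 0 + 0 + 0 + 0 + 0 + 1 + 1 = 3 ≡ 1 (mod 2).
  s_4 = 1 + 0 + 1 + 0 + 0 + 0 + 0 + 1 = 3 ≡ 1 (mod 2).
s = (0, 1, 1, 1)^T — this equals column 7 of H (binary 0111), so error is at position 7.
Correct: flip bit 7 of r = 110110010001011 to get c = 110110110001011.


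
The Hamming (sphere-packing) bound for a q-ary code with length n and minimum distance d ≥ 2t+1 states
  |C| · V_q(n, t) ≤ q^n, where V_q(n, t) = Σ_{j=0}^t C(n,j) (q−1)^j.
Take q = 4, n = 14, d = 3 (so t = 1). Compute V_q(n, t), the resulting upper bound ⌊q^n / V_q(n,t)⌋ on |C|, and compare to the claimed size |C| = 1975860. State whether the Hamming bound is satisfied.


V_q(n, t) = 43, q^n = 268435456, Hamming bound = 6242685, |C| = 1975860 ≤ bound (satisfied).

Step 1: Compute V_q(n, t) = Σ_{j=0}^1 C(n, j) (q−1)^j.
  j = 0: C(14,0)·(3)^0 = 1·1 = 1.
  j = 1: C(14,1)·(3)^1 = 14·3 = 42.
  V_q(n, t) = 1 + 42 = 43.
Step 2: q^n = 4^14 = 268435456.
Step 3: Hamming bound ⌊q^n / V_q(n,t)⌋ = ⌊268435456/43⌋ = 6242685.
Step 4: Compare |C| = 1975860 to 6242685: satisfied.
The claimed |C| lies below the Hamming bound.


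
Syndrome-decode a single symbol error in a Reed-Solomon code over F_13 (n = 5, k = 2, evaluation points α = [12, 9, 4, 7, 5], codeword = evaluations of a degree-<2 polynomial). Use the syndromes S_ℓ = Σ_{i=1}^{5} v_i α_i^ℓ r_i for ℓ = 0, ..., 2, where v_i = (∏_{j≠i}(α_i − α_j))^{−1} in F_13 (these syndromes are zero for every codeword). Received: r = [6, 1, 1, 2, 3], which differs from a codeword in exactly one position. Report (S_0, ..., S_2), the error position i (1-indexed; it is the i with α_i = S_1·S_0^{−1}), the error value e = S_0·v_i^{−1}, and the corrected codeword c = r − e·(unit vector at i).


S = (10, 1, 4), error at position 3, error magnitude e = 4, c = [6, 1, 10, 2, 3].

Step 1: column multipliers v_i = (∏_{j≠i}(α_i − α_j))^{−1} mod 13.
  i = 1 (α = 12): (12−9)(12−4)(12−7)(12−5) = 3·8·5·7 = 840 ≡ 8, so v_1 = 8^{−1} = 5 (mod 13).
  i = 2 (α = 9): (9−12)(9−4)(9−7)(9−5) = (−3)·5·2·4 = −120 ≡ 10, so v_2 = 10^{−1} = 4 (mod 13).
  i = 3 (α = 4): (4−12)(4−9)(4−7)(4−5) = (−8)·(−5)·(−3)·(−1) = 120 ≡ 3, so v_3 = 3^{−1} = 9 (mod 13).
  i = 4 (α = 7): (7−12)(7−9)(7−4)(7−5) = (−5)·(−2)·3·2 = 60 ≡ 8, so v_4 = 8^{−1} = 5 (mod 13).
  i = 5 (α = 5): (5−12)(5−9)(5−4)(5−7) = (−7)·(−4)·1·(−2) = −56 ≡ 9, so v_5 = 9^{−1} = 3 (mod 13).
  v = [5, 4, 9, 5, 3].
Step 2: syndromes of r = [6, 1, 1, 2, 3] (all sums mod 13).
  S_0 = Σ v_i r_i = 5·6 + 4·1 + 9·1 + 5·2 + 3·3 = 62 ≡ 10.
  S_1 = Σ v_i α_i r_i = 5·12·6 + 4·9·1 + 9·4·1 + 5·7·2 + 3·5·3 = 547 ≡ 1.
  α_i^2 mod 13 = [1, 3, 3, 10, 12].
  S_2 = Σ v_i α_i^2 r_i = 5·1·6 + 4·3·1 + 9·3·1 + 5·10·2 + 3·12·3 = 277 ≡ 4.
  S = (10, 1, 4) ≠ 0, so r is not a codeword (an error is present).
Step 3: locate the error. For a single error e at position i, S_ℓ = v_i·e·α_i^ℓ, so α_err = S_1/S_0.
  S_0^{−1} = 10^{−1} = 4 (mod 13), so α_err = 1·4 = 4 ≡ 4 = α_3. Error position i = 3.
  Consistency check: S_2/S_1 = 4·1 = 4 ≡ 4 = α_err ✓ (single-error assumption holds).
Step 4: error magnitude e = S_0/v_3 = S_0·∏_{j≠3}(α_3 − α_j) = 10·3 = 30 ≡ 4 (mod 13).
Step 5: correct position 3: c_3 = r_3 − e = 1 − 4 ≡ 10 (mod 13). Hence c = [6, 1, 10, 2, 3].
  Check: interpolating c through the α_i gives m(x) = 12 + 6·x (degree < 2) with m(α_i) = c_i for every i, so c is indeed a codeword.


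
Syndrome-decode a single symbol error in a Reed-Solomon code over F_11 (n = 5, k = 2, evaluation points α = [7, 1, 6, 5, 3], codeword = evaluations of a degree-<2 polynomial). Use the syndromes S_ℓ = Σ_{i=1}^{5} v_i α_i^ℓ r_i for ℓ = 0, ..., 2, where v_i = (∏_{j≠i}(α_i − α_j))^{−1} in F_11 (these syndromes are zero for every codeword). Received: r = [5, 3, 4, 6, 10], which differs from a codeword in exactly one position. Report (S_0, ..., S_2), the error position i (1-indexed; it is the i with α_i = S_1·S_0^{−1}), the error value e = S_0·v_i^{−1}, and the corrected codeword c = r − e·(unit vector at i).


S = (9, 8, 1), error at position 1, error magnitude e = 3, c = [2, 3, 4, 6, 10].

Step 1: column multipliers v_i = (∏_{j≠i}(α_i − α_j))^{−1} mod 11.
  i = 1 (α = 7): (7−1)(7−6)(7−5)(7−3) = 6·1·2·4 = 48 ≡ 4, so v_1 = 4^{−1} = 3 (mod 11).
  i = 2 (α = 1): (1−7)(1−6)(1−5)(1−3) = (−6)·(−5)·(−4)·(−2) = 240 ≡ 9, so v_2 = 9^{−1} = 5 (mod 11).
  i = 3 (α = 6): (6−7)(6−1)(6−5)(6−3) = (−1)·5·1·3 = −15 ≡ 7, so v_3 = 7^{−1} = 8 (mod 11).
  i = 4 (α = 5): (5−7)(5−1)(5−6)(5−3) = (−2)·4·(−1)·2 = 16 ≡ 5, so v_4 = 5^{−1} = 9 (mod 11).
  i = 5 (α = 3): (3−7)(3−1)(3−6)(3−5) = (−4)·2·(−3)·(−2) = −48 ≡ 7, so v_5 = 7^{−1} = 8 (mod 11).
  v = [3, 5, 8, 9, 8].
Step 2: syndromes of r = [5, 3, 4, 6, 10] (all sums mod 11).
  S_0 = Σ v_i r_i = 3·5 + 5·3 + 8·4 + 9·6 + 8·10 = 196 ≡ 9.
  S_1 = Σ v_i α_i r_i = 3·7·5 + 5·1·3 + 8·6·4 + 9·5·6 + 8·3·10 = 822 ≡ 8.
  α_i^2 mod 11 = [5, 1, 3, 3, 9].
  S_2 = Σ v_i α_i^2 r_i = 3·5·5 + 5·1·3 + 8·3·4 + 9·3·6 + 8·9·10 = 1068 ≡ 1.
  S = (9, 8, 1) ≠ 0, so r is not a codeword (an error is present).
Step 3: locate the error. For a single error e at position i, S_ℓ = v_i·e·α_i^ℓ, so α_err = S_1/S_0.
  S_0^{−1} = 9^{−1} = 5 (mod 11), so α_err = 8·5 = 40 ≡ 7 = α_1. Error position i = 1.
  Consistency check: S_2/S_1 = 1·7 = 7 ≡ 7 = α_err ✓ (single-error assumption holds).
Step 4: error magnitude e = S_0/v_1 = S_0·∏_{j≠1}(α_1 − α_j) = 9·4 = 36 ≡ 3 (mod 11).
Step 5: correct position 1: c_1 = r_1 − e = 5 − 3 ≡ 2 (mod 11). Hence c = [2, 3, 4, 6, 10].
  Check: interpolating c through the α_i gives m(x) = 5 + 9·x (degree < 2) with m(α_i) = c_i for every i, so c is indeed a codeword.


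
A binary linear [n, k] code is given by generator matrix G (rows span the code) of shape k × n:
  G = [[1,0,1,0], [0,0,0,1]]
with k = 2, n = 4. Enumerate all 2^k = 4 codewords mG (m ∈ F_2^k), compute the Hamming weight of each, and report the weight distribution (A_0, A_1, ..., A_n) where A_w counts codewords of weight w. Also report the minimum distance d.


Weight distribution: A_0 = 1, A_1 = 1, A_2 = 1, A_3 = 1. Minimum distance d = 1.

Enumerate all 2^2 = 4 messages m ∈ F_2^2.
For each, compute codeword c = mG in F_2^4, then tally its weight.
  m = 00 → c = 0000, weight = 0.
  m = 10 → c = 1010, weight = 2.
  m = 01 → c = 0001, weight = 1.
  m = 11 → c = 1011, weight = 3.
Tally weights:
  weight 0: 1 codewords.
  weight 1: 1 codewords.
  weight 2: 1 codewords.
  weight 3: 1 codewords.
Minimum distance d = smallest w > 0 with A_w > 0 = 1.
Sanity: Σ A_w = 4 = 2^2 = 4 ✓.


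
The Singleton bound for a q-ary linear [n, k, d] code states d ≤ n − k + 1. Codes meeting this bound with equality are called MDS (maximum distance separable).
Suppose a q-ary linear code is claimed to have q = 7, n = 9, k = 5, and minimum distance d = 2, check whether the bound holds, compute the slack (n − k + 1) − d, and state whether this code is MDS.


Singleton RHS = n − k + 1 = 5, slack = 3, bound satisfied, not MDS.

Singleton bound: d ≤ n − k + 1.
Here n = 9, k = 5, so n − k + 1 = 5.
Given d = 2, check d ≤ 5: YES.
Slack = (n − k + 1) − d = 3.
The code is NOT MDS (slack = 3 > 0).
Description: the claimed parameters are [9, 5, 2]_7; such a code would be non-MDS.


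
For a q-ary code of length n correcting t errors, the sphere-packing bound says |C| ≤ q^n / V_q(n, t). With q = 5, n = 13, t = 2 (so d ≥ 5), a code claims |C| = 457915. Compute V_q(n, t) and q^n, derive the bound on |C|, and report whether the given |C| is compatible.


V_q(n, t) = 1301, q^n = 1220703125, Hamming bound = 938280, |C| = 457915 ≤ bound (satisfied).

Step 1: Compute V_q(n, t) = Σ_{j=0}^2 C(n, j) (q−1)^j.
  j = 0: C(13,0)·(4)^0 = 1·1 = 1.
  j = 1: C(13,1)·(4)^1 = 13·4 = 52.
  j = 2: C(13,2)·(4)^2 = 78·16 = 1248.
  V_q(n, t) = 1 + 52 + 1248 = 1301.
Step 2: q^n = 5^13 = 1220703125.
Step 3: Hamming bound ⌊q^n / V_q(n,t)⌋ = ⌊1220703125/1301⌋ = 938280.
Step 4: Compare |C| = 457915 to 938280: satisfied.
The claimed |C| lies below the Hamming bound.


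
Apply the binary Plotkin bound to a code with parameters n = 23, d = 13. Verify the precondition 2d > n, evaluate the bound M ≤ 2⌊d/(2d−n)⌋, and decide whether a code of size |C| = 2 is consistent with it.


Plotkin bound M ≤ 8; given |C| = 2 ≤ bound (satisfied).

Check applicability: 2d = 26, n = 23.
2d − n = 3 > 0, so Plotkin applies.
Compute d/(2d−n) = 13/3 ≈ 4.3333.
⌊d/(2d−n)⌋ = 4.
Plotkin bound: M ≤ 2·4 = 8.
Given |C| = 2, check: satisfied.
This |C| is below the Plotkin bound.


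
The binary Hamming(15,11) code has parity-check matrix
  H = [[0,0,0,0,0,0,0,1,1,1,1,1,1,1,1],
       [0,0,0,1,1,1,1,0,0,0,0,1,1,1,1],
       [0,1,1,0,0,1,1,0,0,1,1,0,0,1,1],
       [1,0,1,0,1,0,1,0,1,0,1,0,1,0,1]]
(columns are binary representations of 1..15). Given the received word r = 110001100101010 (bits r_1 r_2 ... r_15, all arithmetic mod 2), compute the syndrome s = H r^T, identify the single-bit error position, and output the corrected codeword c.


s = (1, 0, 1, 0)^T, error position = 10, corrected codeword c = 110001100001010

Compute s = H r^T mod 2 one row at a time:
  s_1 = 0 + 0 + 1 + 0 + 1 + 0 + 1 + 0 = 3 ≡ 1 (mod 2).
  s_2 = 0 + 0 + 1 + 1 + 1 + 0 + 1 + 0 = 4 ≡ 0 (mod 2).
  s_3 = 1 + 0 + 1 + 1 + 1 + 0 + 1 + 0 = 5 ≡ 1 (mod 2).
  s_4 = 1 + 0 + 0 + 1 + 0 + 0 + 0 + 0 = 2 ≡ 0 (mod 2).
s = (1, 0, 1, 0)^T — this equals column 10 of H (binary 1010), so error is at position 10.
Correct: flip bit 10 of r = 110001100101010 to get c = 110001100001010.


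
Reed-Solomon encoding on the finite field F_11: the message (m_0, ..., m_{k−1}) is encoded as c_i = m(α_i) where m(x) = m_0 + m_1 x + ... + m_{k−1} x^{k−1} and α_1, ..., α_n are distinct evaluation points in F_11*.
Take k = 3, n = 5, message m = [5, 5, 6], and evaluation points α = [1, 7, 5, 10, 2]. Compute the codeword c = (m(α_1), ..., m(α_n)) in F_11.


c = [5, 4, 4, 6, 6]

Message polynomial: m(x) = 5 + 5·x + 6·x^2 (mod 11).
For each evaluation point α_i, compute m(α_i) mod 11:
  α_1 = 1: Horner steps 6 → 0 → 5, so m(1) = 5.
  α_2 = 7: Horner steps 6 → 3 → 4, so m(7) = 4.
  α_3 = 5: Horner steps 6 → 2 → 4, so m(5) = 4.
  α_4 = 10: Horner steps 6 → 10 → 6, so m(10) = 6.
  α_5 = 2: Horner steps 6 → 6 → 6, so m(2) = 6.
Codeword c = [5, 4, 4, 6, 6] ∈ F_11^5.


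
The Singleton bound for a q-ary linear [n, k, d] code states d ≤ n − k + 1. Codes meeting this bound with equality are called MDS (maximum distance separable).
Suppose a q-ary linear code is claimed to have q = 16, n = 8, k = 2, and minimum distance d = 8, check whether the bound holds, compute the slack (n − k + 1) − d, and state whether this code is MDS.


Singleton RHS = n − k + 1 = 7, slack = -1, bound violated (no such code; not MDS).

Singleton bound: d ≤ n − k + 1.
Here n = 8, k = 2, so n − k + 1 = 7.
Given d = 8, check d ≤ 7: NO.
Slack = (n − k + 1) − d = -1.
The slack is negative: d = 8 exceeds n − k + 1 = 7 by 1, so the Singleton bound is violated and no linear [8, 2, 8]_16 code can exist. In particular it is not MDS (MDS requires d = n − k + 1 exactly).
Description: the claimed parameters are [8, 2, 8]_16; such a code would be impossible (violates the Singleton bound).


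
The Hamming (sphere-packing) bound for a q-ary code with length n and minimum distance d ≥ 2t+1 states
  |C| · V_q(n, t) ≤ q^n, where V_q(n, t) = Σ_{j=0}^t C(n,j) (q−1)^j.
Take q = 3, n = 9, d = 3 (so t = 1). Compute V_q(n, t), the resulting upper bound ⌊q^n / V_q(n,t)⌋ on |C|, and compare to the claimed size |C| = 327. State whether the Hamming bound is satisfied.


V_q(n, t) = 19, q^n = 19683, Hamming bound = 1035, |C| = 327 ≤ bound (satisfied).

Step 1: Compute V_q(n, t) = Σ_{j=0}^1 C(n, j) (q−1)^j.
  j = 0: C(9,0)·(2)^0 = 1·1 = 1.
  j = 1: C(9,1)·(2)^1 = 9·2 = 18.
  V_q(n, t) = 1 + 18 = 19.
Step 2: q^n = 3^9 = 19683.
Step 3: Hamming bound ⌊q^n / V_q(n,t)⌋ = ⌊19683/19⌋ = 1035.
Step 4: Compare |C| = 327 to 1035: satisfied.
The claimed |C| lies below the Hamming bound.


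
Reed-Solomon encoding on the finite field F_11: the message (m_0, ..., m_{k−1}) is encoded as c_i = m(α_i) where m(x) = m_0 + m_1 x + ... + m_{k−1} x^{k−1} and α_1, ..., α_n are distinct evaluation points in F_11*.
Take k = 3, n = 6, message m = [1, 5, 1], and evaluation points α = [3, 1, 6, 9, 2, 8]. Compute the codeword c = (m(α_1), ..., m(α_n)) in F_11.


c = [3, 7, 1, 6, 4, 6]

Message polynomial: m(x) = 1 + 5·x + 1·x^2 (mod 11).
For each evaluation point α_i, compute m(α_i) mod 11:
  α_1 = 3: Horner steps 1 → 8 → 3, so m(3) = 3.
  α_2 = 1: Horner steps 1 → 6 → 7, so m(1) = 7.
  α_3 = 6: Horner steps 1 → 0 → 1, so m(6) = 1.
  α_4 = 9: Horner steps 1 → 3 → 6, so m(9) = 6.
  α_5 = 2: Horner steps 1 → 7 → 4, so m(2) = 4.
  α_6 = 8: Horner steps 1 → 2 → 6, so m(8) = 6.
Codeword c = [3, 7, 1, 6, 4, 6] ∈ F_11^6.


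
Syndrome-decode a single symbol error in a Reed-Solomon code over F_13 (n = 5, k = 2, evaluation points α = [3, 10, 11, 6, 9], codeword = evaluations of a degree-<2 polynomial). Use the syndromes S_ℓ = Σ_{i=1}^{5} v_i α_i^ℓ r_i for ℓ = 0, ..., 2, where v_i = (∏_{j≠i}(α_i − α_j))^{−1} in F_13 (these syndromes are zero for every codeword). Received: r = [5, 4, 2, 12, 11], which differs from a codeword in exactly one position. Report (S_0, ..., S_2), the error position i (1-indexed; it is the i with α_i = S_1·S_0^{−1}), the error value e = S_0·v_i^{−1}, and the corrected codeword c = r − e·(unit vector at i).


S = (7, 11, 8), error at position 5, error magnitude e = 5, c = [5, 4, 2, 12, 6].

Step 1: column multipliers v_i = (∏_{j≠i}(α_i − α_j))^{−1} mod 13.
  i = 1 (α = 3): (3−10)(3−11)(3−6)(3−9) = (−7)·(−8)·(−3)·(−6) = 1008 ≡ 7, so v_1 = 7^{−1} = 2 (mod 13).
  i = 2 (α = 10): (10−3)(10−11)(10−6)(10−9) = 7·(−1)·4·1 = −28 ≡ 11, so v_2 = 11^{−1} = 6 (mod 13).
  i = 3 (α = 11): (11−3)(11−10)(11−6)(11−9) = 8·1·5·2 = 80 ≡ 2, so v_3 = 2^{−1} = 7 (mod 13).
  i = 4 (α = 6): (6−3)(6−10)(6−11)(6−9) = 3·(−4)·(−5)·(−3) = −180 ≡ 2, so v_4 = 2^{−1} = 7 (mod 13).
  i = 5 (α = 9): (9−3)(9−10)(9−11)(9−6) = 6·(−1)·(−2)·3 = 36 ≡ 10, so v_5 = 10^{−1} = 4 (mod 13).
  v = [2, 6, 7, 7, 4].
Step 2: syndromes of r = [5, 4, 2, 12, 11] (all sums mod 13).
  S_0 = Σ v_i r_i = 2·5 + 6·4 + 7·2 + 7·12 + 4·11 = 176 ≡ 7.
  S_1 = Σ v_i α_i r_i = 2·3·5 + 6·10·4 + 7·11·2 + 7·6·12 + 4·9·11 = 1324 ≡ 11.
  α_i^2 mod 13 = [9, 9, 4, 10, 3].
  S_2 = Σ v_i α_i^2 r_i = 2·9·5 + 6·9·4 + 7·4·2 + 7·10·12 + 4·3·11 = 1334 ≡ 8.
  S = (7, 11, 8) ≠ 0, so r is not a codeword (an error is present).
Step 3: locate the error. For a single error e at position i, S_ℓ = v_i·e·α_i^ℓ, so α_err = S_1/S_0.
  S_0^{−1} = 7^{−1} = 2 (mod 13), so α_err = 11·2 = 22 ≡ 9 = α_5. Error position i = 5.
  Consistency check: S_2/S_1 = 8·6 = 48 ≡ 9 = α_err ✓ (single-error assumption holds).
Step 4: error magnitude e = S_0/v_5 = S_0·∏_{j≠5}(α_5 − α_j) = 7·10 = 70 ≡ 5 (mod 13).
Step 5: correct position 5: c_5 = r_5 − e = 11 − 5 ≡ 6 (mod 13). Hence c = [5, 4, 2, 12, 6].
  Check: interpolating c through the α_i gives m(x) = 11 + 11·x (degree < 2) with m(α_i) = c_i for every i, so c is indeed a codeword.


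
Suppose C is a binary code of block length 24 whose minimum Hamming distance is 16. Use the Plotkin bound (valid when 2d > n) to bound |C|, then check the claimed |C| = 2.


Plotkin bound M ≤ 4; given |C| = 2 ≤ bound (satisfied).

Check applicability: 2d = 32, n = 24.
2d − n = 8 > 0, so Plotkin applies.
Compute d/(2d−n) = 16/8 ≈ 2.0000.
⌊d/(2d−n)⌋ = 2.
Plotkin bound: M ≤ 2·2 = 4.
Given |C| = 2, check: satisfied.
This |C| is below the Plotkin bound.


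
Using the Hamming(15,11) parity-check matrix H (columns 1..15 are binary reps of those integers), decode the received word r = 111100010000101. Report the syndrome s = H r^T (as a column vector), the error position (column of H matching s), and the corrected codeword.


s = (1, 1, 1, 0)^T, error position = 14, corrected codeword c = 111100010000111

Compute s = H r^T mod 2 one row at a time:
  s_1 = 1 + 0 + 0 + 0 + 0 + 1 + 0 + 1 = 3 ≡ 1 (mod 2).
  s_2 = 1 + 0 + 0 + 0 + 0 + 1 + 0 + 1 = 3 ≡ 1 (mod 2).
  s_3 = 1 + 1 + 0 + 0 + 0 + 0 + 0 + 1 = 3 ≡ 1 (mod 2).
  s_4 = 1 + 1 + 0 + 0 + 0 + 0 + 1 + 1 = 4 ≡ 0 (mod 2).
s = (1, 1, 1, 0)^T — this equals column 14 of H (binary 1110), so error is at position 14.
Correct: flip bit 14 of r = 111100010000101 to get c = 111100010000111.


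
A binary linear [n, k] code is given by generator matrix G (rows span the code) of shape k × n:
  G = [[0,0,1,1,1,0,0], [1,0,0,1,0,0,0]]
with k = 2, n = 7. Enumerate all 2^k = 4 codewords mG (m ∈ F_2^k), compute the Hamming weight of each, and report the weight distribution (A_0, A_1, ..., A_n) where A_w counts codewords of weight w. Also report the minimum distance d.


Weight distribution: A_0 = 1, A_2 = 1, A_3 = 2. Minimum distance d = 2.

Enumerate all 2^2 = 4 messages m ∈ F_2^2.
For each, compute codeword c = mG in F_2^7, then tally its weight.
  m = 00 → c = 0000000, weight = 0.
  m = 10 → c = 0011100, weight = 3.
  m = 01 → c = 1001000, weight = 2.
  m = 11 → c = 1010100, weight = 3.
Tally weights:
  weight 0: 1 codewords.
  weight 2: 1 codewords.
  weight 3: 2 codewords.
Minimum distance d = smallest w > 0 with A_w > 0 = 2.
Sanity: Σ A_w = 4 = 2^2 = 4 ✓.


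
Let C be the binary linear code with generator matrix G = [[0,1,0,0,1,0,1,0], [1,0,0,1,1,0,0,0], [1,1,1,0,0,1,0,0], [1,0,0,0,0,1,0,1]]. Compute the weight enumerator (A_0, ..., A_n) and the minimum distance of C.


Weight distribution: A_0 = 1, A_3 = 4, A_4 = 5, A_5 = 4, A_6 = 2. Minimum distance d = 3.

Enumerate all 2^4 = 16 messages m ∈ F_2^4.
For each, compute codeword c = mG in F_2^8, then tally its weight.
  m = 0000 → c = 00000000, weight = 0.
  m = 1000 → c = 01001010, weight = 3.
  m = 0100 → c = 10011000, weight = 3.
  m = 1100 → c = 11010010, weight = 4.
  m = 0010 → c = 11100100, weight = 4.
  m = 1010 → c = 10101110, weight = 5.
  m = 0110 → c = 01111100, weight = 5.
  m = 1110 → c = 00110110, weight = 4.
  m = 0001 → c = 10000101, weight = 3.
  m = 1001 → c = 11001111, weight = 6.
  m = 0101 → c = 00011101, weight = 4.
  m = 1101 → c = 01010111, weight = 5.
  m = 0011 → c = 01100001, weight = 3.
  m = 1011 → c = 00101011, weight = 4.
  m = 0111 → c = 11111001, weight = 6.
  m = 1111 → c = 10110011, weight = 5.
Tally weights:
  weight 0: 1 codewords.
  weight 3: 4 codewords.
  weight 4: 5 codewords.
  weight 5: 4 codewords.
  weight 6: 2 codewords.
Minimum distance d = smallest w > 0 with A_w > 0 = 3.
Sanity: Σ A_w = 16 = 2^4 = 16 ✓.


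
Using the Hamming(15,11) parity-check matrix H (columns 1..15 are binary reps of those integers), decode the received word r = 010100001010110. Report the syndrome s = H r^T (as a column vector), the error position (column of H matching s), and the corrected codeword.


s = (0, 1, 1, 1)^T, error position = 7, corrected codeword c = 010100101010110

Compute s = H r^T mod 2 one row at a time:
  s_1 = 0 + 1 + 0 + 1 + 0 + 1 + 1 + 0 = 4 ≡ 0 (mod 2).
  s_2 = 1 + 0 + 0 + 0 + 0 + 1 + 1 + 0 = 3 ≡ 1 (mod 2).
  s_3 = 1 + 0 + 0 + 0 + 0 + 1 + 1 + 0 = 3 ≡ 1 (mod 2).
  s_4 = 0 + 0 + 0 + 0 + 1 + 1 + 1 + 0 = 3 ≡ 1 (mod 2).
s = (0, 1, 1, 1)^T — this equals column 7 of H (binary 0111), so error is at position 7.
Correct: flip bit 7 of r = 010100001010110 to get c = 010100101010110.


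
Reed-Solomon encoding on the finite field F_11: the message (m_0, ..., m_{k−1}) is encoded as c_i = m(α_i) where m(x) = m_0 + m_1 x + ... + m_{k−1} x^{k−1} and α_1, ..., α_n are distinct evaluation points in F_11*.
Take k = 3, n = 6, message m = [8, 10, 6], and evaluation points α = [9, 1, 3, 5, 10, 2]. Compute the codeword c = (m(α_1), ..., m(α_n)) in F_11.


c = [1, 2, 4, 10, 4, 8]

Message polynomial: m(x) = 8 + 10·x + 6·x^2 (mod 11).
For each evaluation point α_i, compute m(α_i) mod 11:
  α_1 = 9: Horner steps 6 → 9 → 1, so m(9) = 1.
  α_2 = 1: Horner steps 6 → 5 → 2, so m(1) = 2.
  α_3 = 3: Horner steps 6 → 6 → 4, so m(3) = 4.
  α_4 = 5: Horner steps 6 → 7 → 10, so m(5) = 10.
  α_5 = 10: Horner steps 6 → 4 → 4, so m(10) = 4.
  α_6 = 2: Horner steps 6 → 0 → 8, so m(2) = 8.
Codeword c = [1, 2, 4, 10, 4, 8] ∈ F_11^6.


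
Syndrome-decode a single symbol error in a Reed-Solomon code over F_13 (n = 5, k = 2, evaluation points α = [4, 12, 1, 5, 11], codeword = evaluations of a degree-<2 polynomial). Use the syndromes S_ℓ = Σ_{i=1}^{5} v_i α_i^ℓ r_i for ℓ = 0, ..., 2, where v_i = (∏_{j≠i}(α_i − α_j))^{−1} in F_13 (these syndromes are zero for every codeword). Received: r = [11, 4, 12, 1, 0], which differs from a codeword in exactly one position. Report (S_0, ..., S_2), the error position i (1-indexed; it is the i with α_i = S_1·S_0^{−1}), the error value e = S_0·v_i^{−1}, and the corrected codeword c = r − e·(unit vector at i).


S = (1, 5, 12), error at position 4, error magnitude e = 12, c = [11, 4, 12, 2, 0].

Step 1: column multipliers v_i = (∏_{j≠i}(α_i − α_j))^{−1} mod 13.
  i = 1 (α = 4): (4−12)(4−1)(4−5)(4−11) = (−8)·3·(−1)·(−7) = −168 ≡ 1, so v_1 = 1^{−1} = 1 (mod 13).
  i = 2 (α = 12): (12−4)(12−1)(12−5)(12−11) = 8·11·7·1 = 616 ≡ 5, so v_2 = 5^{−1} = 8 (mod 13).
  i = 3 (α = 1): (1−4)(1−12)(1−5)(1−11) = (−3)·(−11)·(−4)·(−10) = 1320 ≡ 7, so v_3 = 7^{−1} = 2 (mod 13).
  i = 4 (α = 5): (5−4)(5−12)(5−1)(5−11) = 1·(−7)·4·(−6) = 168 ≡ 12, so v_4 = 12^{−1} = 12 (mod 13).
  i = 5 (α = 11): (11−4)(11−12)(11−1)(11−5) = 7·(−1)·10·6 = −420 ≡ 9, so v_5 = 9^{−1} = 3 (mod 13).
  v = [1, 8, 2, 12, 3].
Step 2: syndromes of r = [11, 4, 12, 1, 0] (all sums mod 13).
  S_0 = Σ v_i r_i = 1·11 + 8·4 + 2·12 + 12·1 + 3·0 = 79 ≡ 1.
  S_1 = Σ v_i α_i r_i = 1·4·11 + 8·12·4 + 2·1·12 + 12·5·1 + 3·11·0 = 512 ≡ 5.
  α_i^2 mod 13 = [3, 1, 1, 12, 4].
  S_2 = Σ v_i α_i^2 r_i = 1·3·11 + 8·1·4 + 2·1·12 + 12·12·1 + 3·4·0 = 233 ≡ 12.
  S = (1, 5, 12) ≠ 0, so r is not a codeword (an error is present).
Step 3: locate the error. For a single error e at position i, S_ℓ = v_i·e·α_i^ℓ, so α_err = S_1/S_0.
  S_0^{−1} = 1^{−1} = 1 (mod 13), so α_err = 5·1 = 5 ≡ 5 = α_4. Error position i = 4.
  Consistency check: S_2/S_1 = 12·8 = 96 ≡ 5 = α_err ✓ (single-error assumption holds).
Step 4: error magnitude e = S_0/v_4 = S_0·∏_{j≠4}(α_4 − α_j) = 1·12 = 12 ≡ 12 (mod 13).
Step 5: correct position 4: c_4 = r_4 − e = 1 − 12 ≡ 2 (mod 13). Hence c = [11, 4, 12, 2, 0].
  Check: interpolating c through the α_i gives m(x) = 8 + 4·x (degree < 2) with m(α_i) = c_i for every i, so c is indeed a codeword.


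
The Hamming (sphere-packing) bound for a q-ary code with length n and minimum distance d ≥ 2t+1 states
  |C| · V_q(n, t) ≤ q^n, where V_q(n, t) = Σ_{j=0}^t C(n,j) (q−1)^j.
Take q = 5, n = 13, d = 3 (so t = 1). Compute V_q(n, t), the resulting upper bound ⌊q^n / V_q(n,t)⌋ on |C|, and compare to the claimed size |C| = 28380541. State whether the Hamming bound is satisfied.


V_q(n, t) = 53, q^n = 1220703125, Hamming bound = 23032134, |C| = 28380541 > bound (violated).

Step 1: Compute V_q(n, t) = Σ_{j=0}^1 C(n, j) (q−1)^j.
  j = 0: C(13,0)·(4)^0 = 1·1 = 1.
  j = 1: C(13,1)·(4)^1 = 13·4 = 52.
  V_q(n, t) = 1 + 52 = 53.
Step 2: q^n = 5^13 = 1220703125.
Step 3: Hamming bound ⌊q^n / V_q(n,t)⌋ = ⌊1220703125/53⌋ = 23032134.
Step 4: Compare |C| = 28380541 to 23032134: violated.
The claimed |C| lies above the Hamming bound, so no 5-ary code of length 13 with d ≥ 3 can have 28380541 codewords.
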